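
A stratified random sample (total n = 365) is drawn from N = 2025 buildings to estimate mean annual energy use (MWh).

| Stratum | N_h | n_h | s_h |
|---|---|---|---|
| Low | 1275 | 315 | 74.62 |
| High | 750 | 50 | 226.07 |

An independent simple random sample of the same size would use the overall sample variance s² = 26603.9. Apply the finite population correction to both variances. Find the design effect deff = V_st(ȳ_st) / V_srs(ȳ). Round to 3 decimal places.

deff ≈ 2.279

V̂(ȳ_st) = Σ W_h² (1 − n_h/N_h) s_h²/n_h, with W_h = N_h/N and N = 2025:
  stratum Low: (1275/2025)²·(1 − 315/1275)·74.62²/315 = 5.27632
  stratum High: (750/2025)²·(1 − 50/750)·226.07²/50 = 130.865
V_st = 136.142
V_srs = (1 − 365/2025)·26603.9/365 = 59.7497
deff = V_st / V_srs = 136.142/59.7497 = 2.2785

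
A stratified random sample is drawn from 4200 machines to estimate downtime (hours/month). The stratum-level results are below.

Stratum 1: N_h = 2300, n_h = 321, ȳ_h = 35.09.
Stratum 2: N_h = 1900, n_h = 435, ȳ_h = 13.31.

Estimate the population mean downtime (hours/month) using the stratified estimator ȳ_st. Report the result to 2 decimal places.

N = Σ N_h = 4200. Stratum weights W_h = N_h/N.
ȳ_st = (2300·35.09 + 1900·13.31) / 4200 = 25.2371

ȳ_st ≈ 25.24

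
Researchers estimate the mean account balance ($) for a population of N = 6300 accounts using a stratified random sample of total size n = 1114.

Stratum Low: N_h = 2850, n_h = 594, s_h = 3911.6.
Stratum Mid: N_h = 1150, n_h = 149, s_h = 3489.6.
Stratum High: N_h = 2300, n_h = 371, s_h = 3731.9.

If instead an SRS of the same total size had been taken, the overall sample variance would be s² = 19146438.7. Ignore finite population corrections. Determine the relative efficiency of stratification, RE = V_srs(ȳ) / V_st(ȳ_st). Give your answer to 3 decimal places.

RE ≈ 1.322

V̂(ȳ_st) = Σ W_h² s_h²/n_h, with W_h = N_h/N and N = 6300:
  stratum Low: (2850/6300)²·3911.6²/594 = 5271.46
  stratum Mid: (1150/6300)²·3489.6²/149 = 2723.2
  stratum High: (2300/6300)²·3731.9²/371 = 5003.35
V_st = 12998
V_srs = s²/n = 19146438.7/1114 = 17187.1
Relative efficiency = V_srs / V_st = 17187.1/12998 = 1.3223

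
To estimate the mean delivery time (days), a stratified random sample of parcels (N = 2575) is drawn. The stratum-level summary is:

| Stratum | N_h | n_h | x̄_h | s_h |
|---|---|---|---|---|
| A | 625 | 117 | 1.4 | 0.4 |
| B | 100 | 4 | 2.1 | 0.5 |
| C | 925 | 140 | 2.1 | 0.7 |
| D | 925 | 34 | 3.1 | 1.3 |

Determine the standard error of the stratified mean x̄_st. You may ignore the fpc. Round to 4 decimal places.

V̂(x̄_st) = Σ W_h² s_h²/n_h, with W_h = N_h/N and N = 2575:
  stratum A: (625/2575)²·0.4²/117 = 8.05638e-05
  stratum B: (100/2575)²·0.5²/4 = 9.42596e-05
  stratum C: (925/2575)²·0.7²/140 = 0.000451645
  stratum D: (925/2575)²·1.3²/34 = 0.00641412
V̂(x̄_st) = 0.00704058
SE(x̄_st) = √0.00704058 = 0.0839082

SE(x̄_st) ≈ 0.0839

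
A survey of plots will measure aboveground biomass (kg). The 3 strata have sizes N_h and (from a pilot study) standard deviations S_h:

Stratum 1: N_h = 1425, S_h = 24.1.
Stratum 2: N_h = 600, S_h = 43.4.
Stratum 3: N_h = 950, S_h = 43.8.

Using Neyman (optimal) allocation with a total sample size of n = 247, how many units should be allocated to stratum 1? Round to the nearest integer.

83

Neyman allocation: n_h = n · N_h S_h / Σ N_i S_i, with n = 247.
  stratum 1: N_h·S_h = 1425·24.1 = 34342.50
  stratum 2: N_h·S_h = 600·43.4 = 26040.00
  stratum 3: N_h·S_h = 950·43.8 = 41610.00
Σ N_h S_h = 101992.50
n for stratum 1 = 247·34342.50/101992.50 = 83.169 → 83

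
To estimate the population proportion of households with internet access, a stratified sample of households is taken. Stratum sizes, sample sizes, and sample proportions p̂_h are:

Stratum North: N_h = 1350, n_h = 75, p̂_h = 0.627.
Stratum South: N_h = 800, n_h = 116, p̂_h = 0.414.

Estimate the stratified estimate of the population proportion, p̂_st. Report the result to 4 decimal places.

p̂_st ≈ 0.5477

N = 2150; stratum weights W_h = N_h/N.
p̂_st = Σ W_h p̂_h = (1350·0.627 + 800·0.414)/2150 = 0.54774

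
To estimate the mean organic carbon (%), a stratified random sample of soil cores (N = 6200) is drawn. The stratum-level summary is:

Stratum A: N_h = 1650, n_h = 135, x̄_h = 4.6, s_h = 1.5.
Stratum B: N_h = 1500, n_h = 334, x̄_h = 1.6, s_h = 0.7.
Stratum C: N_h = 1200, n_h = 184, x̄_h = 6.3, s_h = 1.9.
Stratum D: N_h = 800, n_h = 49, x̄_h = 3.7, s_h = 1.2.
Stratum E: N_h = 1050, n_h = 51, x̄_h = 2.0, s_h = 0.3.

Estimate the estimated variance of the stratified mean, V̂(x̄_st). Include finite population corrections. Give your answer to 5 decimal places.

V̂(x̄_st) ≈ 0.00228

V̂(x̄_st) = Σ W_h² (1 − n_h/N_h) s_h²/n_h, with W_h = N_h/N and N = 6200:
  stratum A: (1650/6200)²·(1 − 135/1650)·1.5²/135 = 0.00108383
  stratum B: (1500/6200)²·(1 − 334/1500)·0.7²/334 = 6.67507e-05
  stratum C: (1200/6200)²·(1 − 184/1200)·1.9²/184 = 0.000622273
  stratum D: (800/6200)²·(1 − 49/800)·1.2²/49 = 0.000459317
  stratum E: (1050/6200)²·(1 − 51/1050)·0.3²/51 = 4.81553e-05
V̂(x̄_st) = 0.00228033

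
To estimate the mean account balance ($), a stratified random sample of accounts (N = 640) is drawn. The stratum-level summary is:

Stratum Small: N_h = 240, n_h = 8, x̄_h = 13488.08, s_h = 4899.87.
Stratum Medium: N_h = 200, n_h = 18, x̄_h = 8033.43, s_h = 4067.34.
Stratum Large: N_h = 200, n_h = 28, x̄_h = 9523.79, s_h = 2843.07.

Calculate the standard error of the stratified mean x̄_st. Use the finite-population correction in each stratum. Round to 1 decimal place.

V̂(x̄_st) = Σ W_h² (1 − n_h/N_h) s_h²/n_h, with W_h = N_h/N and N = 640:
  stratum Small: (240/640)²·(1 − 8/240)·4899.87²/8 = 407961
  stratum Medium: (200/640)²·(1 − 18/200)·4067.34²/18 = 81675.1
  stratum Large: (200/640)²·(1 − 28/200)·2843.07²/28 = 24244.6
V̂(x̄_st) = 513881
SE(x̄_st) = √513881 = 716.855

SE(x̄_st) ≈ 716.9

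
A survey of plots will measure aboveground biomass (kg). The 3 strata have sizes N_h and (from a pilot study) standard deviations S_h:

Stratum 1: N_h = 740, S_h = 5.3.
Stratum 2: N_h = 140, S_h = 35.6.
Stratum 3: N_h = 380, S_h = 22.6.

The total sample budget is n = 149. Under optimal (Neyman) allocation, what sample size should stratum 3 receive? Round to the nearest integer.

Neyman allocation: n_h = n · N_h S_h / Σ N_i S_i, with n = 149.
  stratum 1: N_h·S_h = 740·5.3 = 3922.00
  stratum 2: N_h·S_h = 140·35.6 = 4984.00
  stratum 3: N_h·S_h = 380·22.6 = 8588.00
Σ N_h S_h = 17494.00
n for stratum 3 = 149·8588.00/17494.00 = 73.146 → 73

73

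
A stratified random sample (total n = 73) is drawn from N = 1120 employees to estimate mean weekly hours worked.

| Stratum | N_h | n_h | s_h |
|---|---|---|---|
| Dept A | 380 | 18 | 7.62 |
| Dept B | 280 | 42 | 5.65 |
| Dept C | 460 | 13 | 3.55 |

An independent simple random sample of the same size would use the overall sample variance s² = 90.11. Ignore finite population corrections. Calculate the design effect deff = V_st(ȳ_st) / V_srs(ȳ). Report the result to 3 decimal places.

deff ≈ 0.472

V̂(ȳ_st) = Σ W_h² s_h²/n_h, with W_h = N_h/N and N = 1120:
  stratum Dept A: (380/1120)²·7.62²/18 = 0.371337
  stratum Dept B: (280/1120)²·5.65²/42 = 0.0475037
  stratum Dept C: (460/1120)²·3.55²/13 = 0.163528
V_st = 0.582369
V_srs = s²/n = 90.11/73 = 1.23438
deff = V_st / V_srs = 0.582369/1.23438 = 0.4718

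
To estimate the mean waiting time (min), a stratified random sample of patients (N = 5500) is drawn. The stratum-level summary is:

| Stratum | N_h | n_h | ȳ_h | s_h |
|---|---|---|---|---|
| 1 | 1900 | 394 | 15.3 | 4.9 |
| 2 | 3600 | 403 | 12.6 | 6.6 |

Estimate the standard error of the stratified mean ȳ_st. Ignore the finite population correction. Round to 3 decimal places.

V̂(ȳ_st) = Σ W_h² s_h²/n_h, with W_h = N_h/N and N = 5500:
  stratum 1: (1900/5500)²·4.9²/394 = 0.0072724
  stratum 2: (3600/5500)²·6.6²/403 = 0.0463087
V̂(ȳ_st) = 0.0535811
SE(ȳ_st) = √0.0535811 = 0.231476

SE(ȳ_st) ≈ 0.231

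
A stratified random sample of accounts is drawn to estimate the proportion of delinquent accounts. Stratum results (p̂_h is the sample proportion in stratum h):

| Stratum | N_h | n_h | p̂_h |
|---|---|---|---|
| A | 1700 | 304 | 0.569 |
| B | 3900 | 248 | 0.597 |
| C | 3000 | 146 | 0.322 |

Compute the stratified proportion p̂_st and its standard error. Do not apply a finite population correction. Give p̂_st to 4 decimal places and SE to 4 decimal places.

p̂_st ≈ 0.4955, SE ≈ 0.0204

N = 8600; stratum weights W_h = N_h/N.
p̂_st = Σ W_h p̂_h = (1700·0.569 + 3900·0.597 + 3000·0.322)/8600 = 0.49553
V̂(p̂_st) = Σ W_h² p̂_h(1−p̂_h)/(n_h−1):
  stratum A: (1700/8600)²·0.569·0.431/303 = 3.16263e-05
  stratum B: (3900/8600)²·0.597·0.403/247 = 0.000200316
  stratum C: (3000/8600)²·0.322·0.678/145 = 0.000183216
V̂(p̂_st) = 0.000415158; SE = √V̂ = 0.0203754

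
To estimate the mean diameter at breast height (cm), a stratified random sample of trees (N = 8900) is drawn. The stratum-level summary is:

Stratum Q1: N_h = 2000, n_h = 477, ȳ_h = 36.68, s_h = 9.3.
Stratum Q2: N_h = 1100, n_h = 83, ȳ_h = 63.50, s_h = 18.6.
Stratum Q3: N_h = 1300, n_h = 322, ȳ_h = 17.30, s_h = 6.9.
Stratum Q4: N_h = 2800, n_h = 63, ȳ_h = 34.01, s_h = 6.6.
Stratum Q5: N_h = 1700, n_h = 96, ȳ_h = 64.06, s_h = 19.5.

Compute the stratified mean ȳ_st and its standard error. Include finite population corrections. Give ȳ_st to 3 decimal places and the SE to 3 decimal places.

ȳ_st = Σ W_h ȳ_h = (2000·36.68 + 1100·63.50 + 1300·17.30 + 2800·34.01 + 1700·64.06)/8900 = 41.55393
V̂(ȳ_st) = Σ W_h² (1 − n_h/N_h) s_h²/n_h, with W_h = N_h/N and N = 8900:
  stratum Q1: (2000/8900)²·(1 − 477/2000)·9.3²/477 = 0.00697264
  stratum Q2: (1100/8900)²·(1 − 83/1100)·18.6²/83 = 0.0588683
  stratum Q3: (1300/8900)²·(1 − 322/1300)·6.9²/322 = 0.00237326
  stratum Q4: (2800/8900)²·(1 − 63/2800)·6.6²/63 = 0.066896
  stratum Q5: (1700/8900)²·(1 − 96/1700)·19.5²/96 = 0.136355
V̂(ȳ_st) = 0.271465
SE(ȳ_st) = √0.271465 = 0.521023

ȳ_st ≈ 41.554, SE ≈ 0.521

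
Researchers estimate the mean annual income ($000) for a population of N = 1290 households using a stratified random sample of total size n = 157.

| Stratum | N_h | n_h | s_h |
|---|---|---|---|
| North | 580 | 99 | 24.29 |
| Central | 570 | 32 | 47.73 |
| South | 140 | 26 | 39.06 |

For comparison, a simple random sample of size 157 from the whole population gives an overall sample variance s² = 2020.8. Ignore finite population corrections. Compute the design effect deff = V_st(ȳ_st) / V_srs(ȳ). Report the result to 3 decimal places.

V̂(ȳ_st) = Σ W_h² s_h²/n_h, with W_h = N_h/N and N = 1290:
  stratum North: (580/1290)²·24.29²/99 = 1.20475
  stratum Central: (570/1290)²·47.73²/32 = 13.8996
  stratum South: (140/1290)²·39.06²/26 = 0.691143
V_st = 15.7955
V_srs = s²/n = 2020.8/157 = 12.8713
deff = V_st / V_srs = 15.7955/12.8713 = 1.2272

deff ≈ 1.227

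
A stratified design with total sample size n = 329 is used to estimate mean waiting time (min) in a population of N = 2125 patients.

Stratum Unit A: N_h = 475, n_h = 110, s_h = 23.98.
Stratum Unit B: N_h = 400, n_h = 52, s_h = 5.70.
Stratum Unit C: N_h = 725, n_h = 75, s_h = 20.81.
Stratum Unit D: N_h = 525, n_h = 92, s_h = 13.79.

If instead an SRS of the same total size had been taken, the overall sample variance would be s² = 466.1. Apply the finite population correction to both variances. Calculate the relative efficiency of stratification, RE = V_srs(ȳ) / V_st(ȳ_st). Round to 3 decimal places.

V̂(ȳ_st) = Σ W_h² (1 − n_h/N_h) s_h²/n_h, with W_h = N_h/N and N = 2125:
  stratum Unit A: (475/2125)²·(1 − 110/475)·23.98²/110 = 0.200712
  stratum Unit B: (400/2125)²·(1 − 52/400)·5.70²/52 = 0.0192605
  stratum Unit C: (725/2125)²·(1 − 75/725)·20.81²/75 = 0.602582
  stratum Unit D: (525/2125)²·(1 − 92/525)·13.79²/92 = 0.104057
V_st = 0.926612
V_srs = (1 − 329/2125)·466.1/329 = 1.19738
Relative efficiency = V_srs / V_st = 1.19738/0.926612 = 1.2922

RE ≈ 1.292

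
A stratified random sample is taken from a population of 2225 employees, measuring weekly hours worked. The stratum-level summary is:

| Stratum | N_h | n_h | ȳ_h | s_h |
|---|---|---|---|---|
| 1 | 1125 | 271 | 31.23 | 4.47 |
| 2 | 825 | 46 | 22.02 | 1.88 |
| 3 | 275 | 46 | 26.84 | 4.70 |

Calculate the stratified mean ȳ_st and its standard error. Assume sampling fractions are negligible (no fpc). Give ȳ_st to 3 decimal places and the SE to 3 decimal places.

ȳ_st = Σ W_h ȳ_h = (1125·31.23 + 825·22.02 + 275·26.84)/2225 = 27.27247
V̂(ȳ_st) = Σ W_h² s_h²/n_h, with W_h = N_h/N and N = 2225:
  stratum 1: (1125/2225)²·4.47²/271 = 0.0188491
  stratum 2: (825/2225)²·1.88²/46 = 0.0105634
  stratum 3: (275/2225)²·4.70²/46 = 0.00733573
V̂(ȳ_st) = 0.0367483
SE(ȳ_st) = √0.0367483 = 0.191698

ȳ_st ≈ 27.272, SE ≈ 0.192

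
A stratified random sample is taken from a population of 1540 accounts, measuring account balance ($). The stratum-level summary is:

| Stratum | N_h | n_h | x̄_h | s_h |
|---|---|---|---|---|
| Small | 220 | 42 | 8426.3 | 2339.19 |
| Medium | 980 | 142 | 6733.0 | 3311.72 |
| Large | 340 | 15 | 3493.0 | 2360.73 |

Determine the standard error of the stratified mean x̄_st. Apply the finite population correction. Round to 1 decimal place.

SE(x̄_st) ≈ 215.0

V̂(x̄_st) = Σ W_h² (1 − n_h/N_h) s_h²/n_h, with W_h = N_h/N and N = 1540:
  stratum Small: (220/1540)²·(1 − 42/220)·2339.19²/42 = 2151.21
  stratum Medium: (980/1540)²·(1 − 142/980)·3311.72²/142 = 26745.3
  stratum Large: (340/1540)²·(1 − 15/340)·2360.73²/15 = 17311
V̂(x̄_st) = 46207.5
SE(x̄_st) = √46207.5 = 214.959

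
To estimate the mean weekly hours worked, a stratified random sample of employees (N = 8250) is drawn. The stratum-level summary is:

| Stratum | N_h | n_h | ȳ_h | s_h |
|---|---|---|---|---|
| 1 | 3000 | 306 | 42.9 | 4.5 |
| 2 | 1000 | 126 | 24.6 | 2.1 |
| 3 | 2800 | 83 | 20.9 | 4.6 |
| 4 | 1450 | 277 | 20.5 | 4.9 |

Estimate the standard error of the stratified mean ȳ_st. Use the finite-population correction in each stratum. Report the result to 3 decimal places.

SE(ȳ_st) ≈ 0.197

V̂(ȳ_st) = Σ W_h² (1 − n_h/N_h) s_h²/n_h, with W_h = N_h/N and N = 8250:
  stratum 1: (3000/8250)²·(1 − 306/3000)·4.5²/306 = 0.00785805
  stratum 2: (1000/8250)²·(1 − 126/1000)·2.1²/126 = 0.00044944
  stratum 3: (2800/8250)²·(1 − 83/2800)·4.6²/83 = 0.0284956
  stratum 4: (1450/8250)²·(1 − 277/1450)·4.9²/277 = 0.00216606
V̂(ȳ_st) = 0.0389691
SE(ȳ_st) = √0.0389691 = 0.197406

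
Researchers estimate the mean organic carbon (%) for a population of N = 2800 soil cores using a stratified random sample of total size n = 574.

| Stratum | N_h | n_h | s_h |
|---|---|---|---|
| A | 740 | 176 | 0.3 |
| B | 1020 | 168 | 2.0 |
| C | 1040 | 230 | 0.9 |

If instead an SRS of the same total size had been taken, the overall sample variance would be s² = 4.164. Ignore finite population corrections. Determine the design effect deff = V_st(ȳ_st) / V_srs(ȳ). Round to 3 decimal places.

deff ≈ 0.507

V̂(ȳ_st) = Σ W_h² s_h²/n_h, with W_h = N_h/N and N = 2800:
  stratum A: (740/2800)²·0.3²/176 = 3.57172e-05
  stratum B: (1020/2800)²·2.0²/168 = 0.00315962
  stratum C: (1040/2800)²·0.9²/230 = 0.000485856
V_st = 0.00368119
V_srs = s²/n = 4.164/574 = 0.00725436
deff = V_st / V_srs = 0.00368119/0.00725436 = 0.5074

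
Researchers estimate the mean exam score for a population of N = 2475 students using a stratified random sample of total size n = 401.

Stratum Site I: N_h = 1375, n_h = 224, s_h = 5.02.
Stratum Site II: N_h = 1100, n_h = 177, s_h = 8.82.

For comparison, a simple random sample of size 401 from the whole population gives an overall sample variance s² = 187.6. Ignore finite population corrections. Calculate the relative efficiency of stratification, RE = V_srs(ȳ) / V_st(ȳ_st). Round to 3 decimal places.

V̂(ȳ_st) = Σ W_h² s_h²/n_h, with W_h = N_h/N and N = 2475:
  stratum Site I: (1375/2475)²·5.02²/224 = 0.0347228
  stratum Site II: (1100/2475)²·8.82²/177 = 0.0868158
V_st = 0.121539
V_srs = s²/n = 187.6/401 = 0.46783
Relative efficiency = V_srs / V_st = 0.46783/0.121539 = 3.8492

RE ≈ 3.849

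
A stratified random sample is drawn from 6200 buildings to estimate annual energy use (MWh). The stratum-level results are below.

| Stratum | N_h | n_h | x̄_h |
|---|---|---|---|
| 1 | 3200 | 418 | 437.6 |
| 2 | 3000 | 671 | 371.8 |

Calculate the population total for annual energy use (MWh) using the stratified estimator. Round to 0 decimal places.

τ̂_st ≈ 2515720

τ̂_st = Σ N_h x̄_h = 3200·437.6 + 3000·371.8 = 2515720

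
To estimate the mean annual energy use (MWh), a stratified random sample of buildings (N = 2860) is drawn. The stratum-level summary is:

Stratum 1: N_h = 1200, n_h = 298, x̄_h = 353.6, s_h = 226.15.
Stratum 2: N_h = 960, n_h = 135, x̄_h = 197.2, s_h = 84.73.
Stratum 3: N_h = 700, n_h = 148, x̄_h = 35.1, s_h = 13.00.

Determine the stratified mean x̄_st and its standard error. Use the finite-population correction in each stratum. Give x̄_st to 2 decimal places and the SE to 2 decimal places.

x̄_st = Σ W_h x̄_h = (1200·353.6 + 960·197.2 + 700·35.1)/2860 = 223.14755
V̂(x̄_st) = Σ W_h² (1 − n_h/N_h) s_h²/n_h, with W_h = N_h/N and N = 2860:
  stratum 1: (1200/2860)²·(1 − 298/1200)·226.15²/298 = 22.7108
  stratum 2: (960/2860)²·(1 − 135/960)·84.73²/135 = 5.14913
  stratum 3: (700/2860)²·(1 − 148/700)·13.00²/148 = 0.0539424
V̂(x̄_st) = 27.9139
SE(x̄_st) = √27.9139 = 5.28336

x̄_st ≈ 223.15, SE ≈ 5.28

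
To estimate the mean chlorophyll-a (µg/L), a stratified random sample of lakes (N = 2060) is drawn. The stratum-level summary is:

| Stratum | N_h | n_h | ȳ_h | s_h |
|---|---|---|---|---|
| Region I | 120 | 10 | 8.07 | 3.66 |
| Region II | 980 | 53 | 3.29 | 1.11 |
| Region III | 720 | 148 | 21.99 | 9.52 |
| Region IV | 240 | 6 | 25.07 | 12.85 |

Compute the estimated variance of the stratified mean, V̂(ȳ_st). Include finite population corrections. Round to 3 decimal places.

V̂(ȳ_st) = Σ W_h² (1 − n_h/N_h) s_h²/n_h, with W_h = N_h/N and N = 2060:
  stratum Region I: (120/2060)²·(1 − 10/120)·3.66²/10 = 0.00416679
  stratum Region II: (980/2060)²·(1 − 53/980)·1.11²/53 = 0.0049767
  stratum Region III: (720/2060)²·(1 − 148/720)·9.52²/148 = 0.0594301
  stratum Region IV: (240/2060)²·(1 − 6/240)·12.85²/6 = 0.364206
V̂(ȳ_st) = 0.43278

V̂(ȳ_st) ≈ 0.433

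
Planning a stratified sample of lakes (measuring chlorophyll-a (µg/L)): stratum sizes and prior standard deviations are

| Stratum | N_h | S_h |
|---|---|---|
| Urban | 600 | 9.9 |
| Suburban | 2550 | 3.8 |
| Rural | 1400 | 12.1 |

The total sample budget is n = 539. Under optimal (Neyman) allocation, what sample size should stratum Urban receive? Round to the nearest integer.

98

Neyman allocation: n_h = n · N_h S_h / Σ N_i S_i, with n = 539.
  stratum Urban: N_h·S_h = 600·9.9 = 5940.00
  stratum Suburban: N_h·S_h = 2550·3.8 = 9690.00
  stratum Rural: N_h·S_h = 1400·12.1 = 16940.00
Σ N_h S_h = 32570.00
n for stratum Urban = 539·5940.00/32570.00 = 98.301 → 98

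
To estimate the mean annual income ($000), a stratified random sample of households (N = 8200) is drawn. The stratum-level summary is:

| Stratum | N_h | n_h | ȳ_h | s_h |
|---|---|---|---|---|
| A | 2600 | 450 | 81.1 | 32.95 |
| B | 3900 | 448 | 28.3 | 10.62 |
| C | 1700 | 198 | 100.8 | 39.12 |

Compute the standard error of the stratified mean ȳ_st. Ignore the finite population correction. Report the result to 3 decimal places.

SE(ȳ_st) ≈ 0.795

V̂(ȳ_st) = Σ W_h² s_h²/n_h, with W_h = N_h/N and N = 8200:
  stratum A: (2600/8200)²·32.95²/450 = 0.242559
  stratum B: (3900/8200)²·10.62²/448 = 0.0569472
  stratum C: (1700/8200)²·39.12²/198 = 0.332202
V̂(ȳ_st) = 0.631708
SE(ȳ_st) = √0.631708 = 0.794801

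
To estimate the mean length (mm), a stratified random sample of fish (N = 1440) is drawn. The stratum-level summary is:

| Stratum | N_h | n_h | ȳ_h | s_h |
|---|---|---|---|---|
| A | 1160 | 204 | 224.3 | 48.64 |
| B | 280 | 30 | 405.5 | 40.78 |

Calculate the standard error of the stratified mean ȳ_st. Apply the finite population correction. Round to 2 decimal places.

V̂(ȳ_st) = Σ W_h² (1 − n_h/N_h) s_h²/n_h, with W_h = N_h/N and N = 1440:
  stratum A: (1160/1440)²·(1 − 204/1160)·48.64²/204 = 6.20223
  stratum B: (280/1440)²·(1 − 30/280)·40.78²/30 = 1.87131
V̂(ȳ_st) = 8.07354
SE(ȳ_st) = √8.07354 = 2.8414

SE(ȳ_st) ≈ 2.84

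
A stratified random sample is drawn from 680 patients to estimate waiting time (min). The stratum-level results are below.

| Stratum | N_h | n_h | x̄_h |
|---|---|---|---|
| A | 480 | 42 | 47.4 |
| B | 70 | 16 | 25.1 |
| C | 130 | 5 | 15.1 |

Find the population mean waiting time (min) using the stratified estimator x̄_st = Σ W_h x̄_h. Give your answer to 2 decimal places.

x̄_st ≈ 38.93

N = Σ N_h = 680. Stratum weights W_h = N_h/N.
x̄_st = (480·47.4 + 70·25.1 + 130·15.1) / 680 = 38.9294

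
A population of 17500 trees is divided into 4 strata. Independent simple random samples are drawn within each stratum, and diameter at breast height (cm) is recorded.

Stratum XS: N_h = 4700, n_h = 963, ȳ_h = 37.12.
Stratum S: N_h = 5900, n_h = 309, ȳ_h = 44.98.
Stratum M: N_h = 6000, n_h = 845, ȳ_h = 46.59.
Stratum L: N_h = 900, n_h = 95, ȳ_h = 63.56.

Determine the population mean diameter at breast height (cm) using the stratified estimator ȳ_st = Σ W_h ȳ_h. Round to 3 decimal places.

ȳ_st ≈ 44.377

N = Σ N_h = 17500. Stratum weights W_h = N_h/N.
ȳ_st = (4700·37.12 + 5900·44.98 + 6000·46.59 + 900·63.56) / 17500 = 44.37657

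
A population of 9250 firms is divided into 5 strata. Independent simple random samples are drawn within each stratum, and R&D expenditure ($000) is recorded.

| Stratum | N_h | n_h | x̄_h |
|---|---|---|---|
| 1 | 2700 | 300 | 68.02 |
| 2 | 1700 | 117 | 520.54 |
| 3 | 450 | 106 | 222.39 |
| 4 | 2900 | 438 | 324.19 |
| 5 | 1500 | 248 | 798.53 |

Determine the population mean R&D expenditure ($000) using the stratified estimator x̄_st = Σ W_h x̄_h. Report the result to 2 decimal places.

x̄_st ≈ 357.47

N = Σ N_h = 9250. Stratum weights W_h = N_h/N.
x̄_st = (2700·68.02 + 1700·520.54 + 450·222.39 + 2900·324.19 + 1500·798.53) / 9250 = 357.4696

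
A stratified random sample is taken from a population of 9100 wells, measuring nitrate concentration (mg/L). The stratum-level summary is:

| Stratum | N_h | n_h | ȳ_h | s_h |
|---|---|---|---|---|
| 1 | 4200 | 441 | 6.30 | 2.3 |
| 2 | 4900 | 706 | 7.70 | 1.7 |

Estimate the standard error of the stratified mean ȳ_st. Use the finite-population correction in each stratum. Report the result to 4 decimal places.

SE(ȳ_st) ≈ 0.0575

V̂(ȳ_st) = Σ W_h² (1 − n_h/N_h) s_h²/n_h, with W_h = N_h/N and N = 9100:
  stratum 1: (4200/9100)²·(1 − 441/4200)·2.3²/441 = 0.00228695
  stratum 2: (4900/9100)²·(1 − 706/4900)·1.7²/706 = 0.00101586
V̂(ȳ_st) = 0.00330281
SE(ȳ_st) = √0.00330281 = 0.0574701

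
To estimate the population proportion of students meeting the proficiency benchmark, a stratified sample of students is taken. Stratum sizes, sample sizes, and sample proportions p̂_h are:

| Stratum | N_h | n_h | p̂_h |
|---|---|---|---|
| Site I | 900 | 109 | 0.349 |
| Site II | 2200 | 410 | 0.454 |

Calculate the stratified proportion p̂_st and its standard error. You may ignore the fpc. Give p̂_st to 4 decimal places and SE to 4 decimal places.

N = 3100; stratum weights W_h = N_h/N.
p̂_st = Σ W_h p̂_h = (900·0.349 + 2200·0.454)/3100 = 0.42352
V̂(p̂_st) = Σ W_h² p̂_h(1−p̂_h)/(n_h−1):
  stratum Site I: (900/3100)²·0.349·0.651/108 = 0.000177315
  stratum Site II: (2200/3100)²·0.454·0.546/409 = 0.000305244
V̂(p̂_st) = 0.000482559; SE = √V̂ = 0.0219672

p̂_st ≈ 0.4235, SE ≈ 0.0220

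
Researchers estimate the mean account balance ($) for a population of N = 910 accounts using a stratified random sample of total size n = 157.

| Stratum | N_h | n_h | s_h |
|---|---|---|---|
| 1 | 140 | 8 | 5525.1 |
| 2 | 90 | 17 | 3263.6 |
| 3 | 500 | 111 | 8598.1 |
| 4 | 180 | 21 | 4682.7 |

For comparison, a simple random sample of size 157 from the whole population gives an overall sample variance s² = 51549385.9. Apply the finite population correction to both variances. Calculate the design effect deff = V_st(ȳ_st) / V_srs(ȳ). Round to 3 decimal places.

deff ≈ 1.040

V̂(ȳ_st) = Σ W_h² (1 − n_h/N_h) s_h²/n_h, with W_h = N_h/N and N = 910:
  stratum 1: (140/910)²·(1 − 8/140)·5525.1²/8 = 85154.9
  stratum 2: (90/910)²·(1 − 17/90)·3263.6²/17 = 4970.81
  stratum 3: (500/910)²·(1 − 111/500)·8598.1²/111 = 156430
  stratum 4: (180/910)²·(1 − 21/180)·4682.7²/21 = 36087.8
V_st = 282643
V_srs = (1 − 157/910)·51549385.9/157 = 271692
deff = V_st / V_srs = 282643/271692 = 1.0403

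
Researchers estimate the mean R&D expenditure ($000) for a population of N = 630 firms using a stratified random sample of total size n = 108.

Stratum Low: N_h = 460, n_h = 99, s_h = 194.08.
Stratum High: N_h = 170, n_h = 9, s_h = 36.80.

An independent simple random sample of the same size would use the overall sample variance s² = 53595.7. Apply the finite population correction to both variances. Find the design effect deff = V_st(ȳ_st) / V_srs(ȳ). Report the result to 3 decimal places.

V̂(ȳ_st) = Σ W_h² (1 − n_h/N_h) s_h²/n_h, with W_h = N_h/N and N = 630:
  stratum Low: (460/630)²·(1 − 99/460)·194.08²/99 = 159.188
  stratum High: (170/630)²·(1 − 9/170)·36.80²/9 = 10.3764
V_st = 169.564
V_srs = (1 − 108/630)·53595.7/108 = 411.184
deff = V_st / V_srs = 169.564/411.184 = 0.4124

deff ≈ 0.412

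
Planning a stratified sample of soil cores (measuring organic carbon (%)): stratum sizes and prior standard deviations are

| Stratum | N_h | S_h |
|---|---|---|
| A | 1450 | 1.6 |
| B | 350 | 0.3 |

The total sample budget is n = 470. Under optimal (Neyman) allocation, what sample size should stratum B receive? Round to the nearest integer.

Neyman allocation: n_h = n · N_h S_h / Σ N_i S_i, with n = 470.
  stratum A: N_h·S_h = 1450·1.6 = 2320.00
  stratum B: N_h·S_h = 350·0.3 = 105.00
Σ N_h S_h = 2425.00
n for stratum B = 470·105.00/2425.00 = 20.351 → 20

20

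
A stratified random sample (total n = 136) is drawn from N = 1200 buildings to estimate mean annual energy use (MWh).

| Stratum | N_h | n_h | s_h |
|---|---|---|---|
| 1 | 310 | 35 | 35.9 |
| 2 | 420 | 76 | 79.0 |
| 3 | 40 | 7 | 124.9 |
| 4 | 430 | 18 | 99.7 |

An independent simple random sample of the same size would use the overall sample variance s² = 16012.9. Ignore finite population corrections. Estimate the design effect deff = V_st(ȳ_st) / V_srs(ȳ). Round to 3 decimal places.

deff ≈ 0.730

V̂(ȳ_st) = Σ W_h² s_h²/n_h, with W_h = N_h/N and N = 1200:
  stratum 1: (310/1200)²·35.9²/35 = 2.45743
  stratum 2: (420/1200)²·79.0²/76 = 10.0595
  stratum 3: (40/1200)²·124.9²/7 = 2.47619
  stratum 4: (430/1200)²·99.7²/18 = 70.9075
V_st = 85.9006
V_srs = s²/n = 16012.9/136 = 117.742
deff = V_st / V_srs = 85.9006/117.742 = 0.7296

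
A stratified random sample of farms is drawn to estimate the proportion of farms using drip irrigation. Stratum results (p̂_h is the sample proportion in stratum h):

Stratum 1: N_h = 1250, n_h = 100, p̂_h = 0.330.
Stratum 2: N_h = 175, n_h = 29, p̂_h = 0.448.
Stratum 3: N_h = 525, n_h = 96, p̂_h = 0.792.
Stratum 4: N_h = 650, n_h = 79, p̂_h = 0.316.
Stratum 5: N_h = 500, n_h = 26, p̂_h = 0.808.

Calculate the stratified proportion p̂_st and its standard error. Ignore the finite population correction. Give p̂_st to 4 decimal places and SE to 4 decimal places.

p̂_st ≈ 0.4891, SE ≈ 0.0269

N = 3100; stratum weights W_h = N_h/N.
p̂_st = Σ W_h p̂_h = (1250·0.330 + 175·0.448 + 525·0.792 + 650·0.316 + 500·0.808)/3100 = 0.48906
V̂(p̂_st) = Σ W_h² p̂_h(1−p̂_h)/(n_h−1):
  stratum 1: (1250/3100)²·0.330·0.670/99 = 0.00036312
  stratum 2: (175/3100)²·0.448·0.552/28 = 2.81457e-05
  stratum 3: (525/3100)²·0.792·0.208/95 = 4.97348e-05
  stratum 4: (650/3100)²·0.316·0.684/78 = 0.000121829
  stratum 5: (500/3100)²·0.808·0.192/25 = 0.000161432
V̂(p̂_st) = 0.000724262; SE = √V̂ = 0.0269121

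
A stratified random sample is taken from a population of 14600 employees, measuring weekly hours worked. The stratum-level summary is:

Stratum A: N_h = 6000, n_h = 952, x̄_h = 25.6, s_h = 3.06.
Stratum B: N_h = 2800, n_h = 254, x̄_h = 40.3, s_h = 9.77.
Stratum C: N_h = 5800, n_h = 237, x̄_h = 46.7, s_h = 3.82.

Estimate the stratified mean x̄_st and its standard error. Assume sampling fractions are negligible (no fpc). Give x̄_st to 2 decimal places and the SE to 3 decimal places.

x̄_st ≈ 36.80, SE ≈ 0.159

x̄_st = Σ W_h x̄_h = (6000·25.6 + 2800·40.3 + 5800·46.7)/14600 = 36.80137
V̂(x̄_st) = Σ W_h² s_h²/n_h, with W_h = N_h/N and N = 14600:
  stratum A: (6000/14600)²·3.06²/952 = 0.00166113
  stratum B: (2800/14600)²·9.77²/254 = 0.0138218
  stratum C: (5800/14600)²·3.82²/237 = 0.00971692
V̂(x̄_st) = 0.0251999
SE(x̄_st) = √0.0251999 = 0.158745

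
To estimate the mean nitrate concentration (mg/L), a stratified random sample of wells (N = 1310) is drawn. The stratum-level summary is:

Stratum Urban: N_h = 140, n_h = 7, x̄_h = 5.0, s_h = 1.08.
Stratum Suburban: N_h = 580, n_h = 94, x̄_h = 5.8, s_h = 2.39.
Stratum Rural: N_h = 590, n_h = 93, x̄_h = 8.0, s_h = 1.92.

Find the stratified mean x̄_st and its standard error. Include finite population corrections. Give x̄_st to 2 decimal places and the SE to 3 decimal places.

x̄_st = Σ W_h x̄_h = (140·5.0 + 580·5.8 + 590·8.0)/1310 = 6.70534
V̂(x̄_st) = Σ W_h² (1 − n_h/N_h) s_h²/n_h, with W_h = N_h/N and N = 1310:
  stratum Urban: (140/1310)²·(1 − 7/140)·1.08²/7 = 0.00180795
  stratum Suburban: (580/1310)²·(1 − 94/580)·2.39²/94 = 0.00998136
  stratum Rural: (590/1310)²·(1 − 93/590)·1.92²/93 = 0.00677307
V̂(x̄_st) = 0.0185624
SE(x̄_st) = √0.0185624 = 0.136244

x̄_st ≈ 6.71, SE ≈ 0.136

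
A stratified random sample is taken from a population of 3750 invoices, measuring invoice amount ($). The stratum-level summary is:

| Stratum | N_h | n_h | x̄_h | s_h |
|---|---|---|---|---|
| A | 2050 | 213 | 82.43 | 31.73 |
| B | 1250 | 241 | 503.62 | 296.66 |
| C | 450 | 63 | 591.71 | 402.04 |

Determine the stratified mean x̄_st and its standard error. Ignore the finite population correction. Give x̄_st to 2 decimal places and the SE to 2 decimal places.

x̄_st = Σ W_h x̄_h = (2050·82.43 + 1250·503.62 + 450·591.71)/3750 = 283.94027
V̂(x̄_st) = Σ W_h² s_h²/n_h, with W_h = N_h/N and N = 3750:
  stratum A: (2050/3750)²·31.73²/213 = 1.41256
  stratum B: (1250/3750)²·296.66²/241 = 40.575
  stratum C: (450/3750)²·402.04²/63 = 36.9454
V̂(x̄_st) = 78.933
SE(x̄_st) = √78.933 = 8.88442

x̄_st ≈ 283.94, SE ≈ 8.88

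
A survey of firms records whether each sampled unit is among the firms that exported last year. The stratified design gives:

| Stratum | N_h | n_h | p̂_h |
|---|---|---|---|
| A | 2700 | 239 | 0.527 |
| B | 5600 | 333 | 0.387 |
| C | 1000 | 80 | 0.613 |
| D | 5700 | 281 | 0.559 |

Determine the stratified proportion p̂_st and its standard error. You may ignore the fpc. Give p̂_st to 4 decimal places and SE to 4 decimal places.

N = 15000; stratum weights W_h = N_h/N.
p̂_st = Σ W_h p̂_h = (2700·0.527 + 5600·0.387 + 1000·0.613 + 5700·0.559)/15000 = 0.49263
V̂(p̂_st) = Σ W_h² p̂_h(1−p̂_h)/(n_h−1):
  stratum A: (2700/15000)²·0.527·0.473/238 = 3.39344e-05
  stratum B: (5600/15000)²·0.387·0.613/332 = 9.95926e-05
  stratum C: (1000/15000)²·0.613·0.387/79 = 1.33463e-05
  stratum D: (5700/15000)²·0.559·0.441/280 = 0.000127133
V̂(p̂_st) = 0.000274007; SE = √V̂ = 0.0165531

p̂_st ≈ 0.4926, SE ≈ 0.0166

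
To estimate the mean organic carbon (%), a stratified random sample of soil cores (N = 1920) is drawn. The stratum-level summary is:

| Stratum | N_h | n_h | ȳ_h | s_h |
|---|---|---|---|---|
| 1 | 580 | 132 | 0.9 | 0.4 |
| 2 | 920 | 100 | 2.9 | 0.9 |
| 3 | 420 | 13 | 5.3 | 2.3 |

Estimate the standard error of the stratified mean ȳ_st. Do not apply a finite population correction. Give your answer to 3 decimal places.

SE(ȳ_st) ≈ 0.146

V̂(ȳ_st) = Σ W_h² s_h²/n_h, with W_h = N_h/N and N = 1920:
  stratum 1: (580/1920)²·0.4²/132 = 0.000110611
  stratum 2: (920/1920)²·0.9²/100 = 0.00185977
  stratum 3: (420/1920)²·2.3²/13 = 0.0194719
V̂(ȳ_st) = 0.0214423
SE(ȳ_st) = √0.0214423 = 0.146432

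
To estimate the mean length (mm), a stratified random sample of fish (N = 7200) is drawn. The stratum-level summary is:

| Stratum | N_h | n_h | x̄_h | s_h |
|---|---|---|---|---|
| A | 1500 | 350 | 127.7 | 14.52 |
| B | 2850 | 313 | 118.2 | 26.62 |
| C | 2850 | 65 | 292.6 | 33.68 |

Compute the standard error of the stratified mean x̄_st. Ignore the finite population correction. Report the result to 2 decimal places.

V̂(x̄_st) = Σ W_h² s_h²/n_h, with W_h = N_h/N and N = 7200:
  stratum A: (1500/7200)²·14.52²/350 = 0.0261446
  stratum B: (2850/7200)²·26.62²/313 = 0.354729
  stratum C: (2850/7200)²·33.68²/65 = 2.73436
V̂(x̄_st) = 3.11523
SE(x̄_st) = √3.11523 = 1.765

SE(x̄_st) ≈ 1.77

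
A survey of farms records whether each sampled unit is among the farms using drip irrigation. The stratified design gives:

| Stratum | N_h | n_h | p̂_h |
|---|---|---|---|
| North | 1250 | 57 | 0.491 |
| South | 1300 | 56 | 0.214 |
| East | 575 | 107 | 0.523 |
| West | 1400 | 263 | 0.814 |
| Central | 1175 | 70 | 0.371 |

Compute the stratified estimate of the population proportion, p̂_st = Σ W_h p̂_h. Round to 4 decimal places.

p̂_st ≈ 0.4856

N = 5700; stratum weights W_h = N_h/N.
p̂_st = Σ W_h p̂_h = (1250·0.491 + 1300·0.214 + 575·0.523 + 1400·0.814 + 1175·0.371)/5700 = 0.48565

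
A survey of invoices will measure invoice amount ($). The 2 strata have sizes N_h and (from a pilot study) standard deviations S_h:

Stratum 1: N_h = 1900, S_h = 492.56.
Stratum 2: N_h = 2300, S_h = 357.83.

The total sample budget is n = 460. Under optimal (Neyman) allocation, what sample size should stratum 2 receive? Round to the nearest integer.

Neyman allocation: n_h = n · N_h S_h / Σ N_i S_i, with n = 460.
  stratum 1: N_h·S_h = 1900·492.56 = 935864.00
  stratum 2: N_h·S_h = 2300·357.83 = 823009.00
Σ N_h S_h = 1758873.00
n for stratum 2 = 460·823009.00/1758873.00 = 215.242 → 215

215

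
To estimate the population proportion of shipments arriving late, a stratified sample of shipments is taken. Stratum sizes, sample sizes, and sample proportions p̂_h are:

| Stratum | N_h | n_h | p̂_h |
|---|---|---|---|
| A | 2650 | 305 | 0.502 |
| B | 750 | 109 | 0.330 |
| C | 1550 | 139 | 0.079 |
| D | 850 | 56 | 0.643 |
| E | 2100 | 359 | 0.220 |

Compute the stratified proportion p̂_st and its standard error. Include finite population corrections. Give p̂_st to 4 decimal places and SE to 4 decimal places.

N = 7900; stratum weights W_h = N_h/N.
p̂_st = Σ W_h p̂_h = (2650·0.502 + 750·0.330 + 1550·0.079 + 850·0.643 + 2100·0.220)/7900 = 0.34289
V̂(p̂_st) = Σ W_h² (1 − n_h/N_h) p̂_h(1−p̂_h)/(n_h−1):
  stratum A: (2650/7900)²·(1 − 305/2650)·0.502·0.498/304 = 8.18831e-05
  stratum B: (750/7900)²·(1 − 109/750)·0.330·0.670/108 = 1.57699e-05
  stratum C: (1550/7900)²·(1 − 139/1550)·0.079·0.921/138 = 1.84762e-05
  stratum D: (850/7900)²·(1 − 56/850)·0.643·0.357/55 = 4.51338e-05
  stratum E: (2100/7900)²·(1 − 359/2100)·0.220·0.780/358 = 2.80801e-05
V̂(p̂_st) = 0.000189343; SE = √V̂ = 0.0137602

p̂_st ≈ 0.3429, SE ≈ 0.0138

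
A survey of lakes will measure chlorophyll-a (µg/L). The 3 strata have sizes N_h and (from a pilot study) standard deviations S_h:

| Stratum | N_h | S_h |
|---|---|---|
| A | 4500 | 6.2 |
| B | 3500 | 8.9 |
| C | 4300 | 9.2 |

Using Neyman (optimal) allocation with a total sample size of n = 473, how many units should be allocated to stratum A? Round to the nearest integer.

Neyman allocation: n_h = n · N_h S_h / Σ N_i S_i, with n = 473.
  stratum A: N_h·S_h = 4500·6.2 = 27900.00
  stratum B: N_h·S_h = 3500·8.9 = 31150.00
  stratum C: N_h·S_h = 4300·9.2 = 39560.00
Σ N_h S_h = 98610.00
n for stratum A = 473·27900.00/98610.00 = 133.827 → 134

134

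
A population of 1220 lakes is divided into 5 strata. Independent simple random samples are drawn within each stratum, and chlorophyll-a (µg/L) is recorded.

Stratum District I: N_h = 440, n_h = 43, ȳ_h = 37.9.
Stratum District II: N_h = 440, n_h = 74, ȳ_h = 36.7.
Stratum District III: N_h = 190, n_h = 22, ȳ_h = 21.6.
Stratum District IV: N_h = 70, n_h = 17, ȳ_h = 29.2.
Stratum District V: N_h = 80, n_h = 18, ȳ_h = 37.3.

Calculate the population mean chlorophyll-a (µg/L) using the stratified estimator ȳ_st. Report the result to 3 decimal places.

ȳ_st ≈ 34.390

N = Σ N_h = 1220. Stratum weights W_h = N_h/N.
ȳ_st = (440·37.9 + 440·36.7 + 190·21.6 + 70·29.2 + 80·37.3) / 1220 = 34.39016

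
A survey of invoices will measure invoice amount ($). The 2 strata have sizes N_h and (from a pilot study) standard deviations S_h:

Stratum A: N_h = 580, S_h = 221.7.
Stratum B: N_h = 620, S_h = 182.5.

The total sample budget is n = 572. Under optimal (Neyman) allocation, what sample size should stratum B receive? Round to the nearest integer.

Neyman allocation: n_h = n · N_h S_h / Σ N_i S_i, with n = 572.
  stratum A: N_h·S_h = 580·221.7 = 128586.00
  stratum B: N_h·S_h = 620·182.5 = 113150.00
Σ N_h S_h = 241736.00
n for stratum B = 572·113150.00/241736.00 = 267.738 → 268

268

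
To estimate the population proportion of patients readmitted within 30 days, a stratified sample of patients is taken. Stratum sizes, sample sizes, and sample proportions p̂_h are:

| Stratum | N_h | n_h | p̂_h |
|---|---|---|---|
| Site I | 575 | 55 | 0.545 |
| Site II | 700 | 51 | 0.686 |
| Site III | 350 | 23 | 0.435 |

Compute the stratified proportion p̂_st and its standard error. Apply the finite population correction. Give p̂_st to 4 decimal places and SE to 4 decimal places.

N = 1625; stratum weights W_h = N_h/N.
p̂_st = Σ W_h p̂_h = (575·0.545 + 700·0.686 + 350·0.435)/1625 = 0.58205
V̂(p̂_st) = Σ W_h² (1 − n_h/N_h) p̂_h(1−p̂_h)/(n_h−1):
  stratum Site I: (575/1625)²·(1 − 55/575)·0.545·0.455/54 = 0.00051997
  stratum Site II: (700/1625)²·(1 − 51/700)·0.686·0.314/50 = 0.000741173
  stratum Site III: (350/1625)²·(1 − 23/350)·0.435·0.565/22 = 0.000484199
V̂(p̂_st) = 0.00174534; SE = √V̂ = 0.0417773

p̂_st ≈ 0.5820, SE ≈ 0.0418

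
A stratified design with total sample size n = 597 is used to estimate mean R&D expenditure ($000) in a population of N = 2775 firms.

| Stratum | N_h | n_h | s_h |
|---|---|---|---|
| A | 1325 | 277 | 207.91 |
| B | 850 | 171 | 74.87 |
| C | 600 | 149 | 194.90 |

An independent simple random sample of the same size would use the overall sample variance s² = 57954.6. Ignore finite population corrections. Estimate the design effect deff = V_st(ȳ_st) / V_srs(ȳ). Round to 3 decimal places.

V̂(ȳ_st) = Σ W_h² s_h²/n_h, with W_h = N_h/N and N = 2775:
  stratum A: (1325/2775)²·207.91²/277 = 35.5776
  stratum B: (850/2775)²·74.87²/171 = 3.07561
  stratum C: (600/2775)²·194.90²/149 = 11.9183
V_st = 50.5715
V_srs = s²/n = 57954.6/597 = 97.0764
deff = V_st / V_srs = 50.5715/97.0764 = 0.5209

deff ≈ 0.521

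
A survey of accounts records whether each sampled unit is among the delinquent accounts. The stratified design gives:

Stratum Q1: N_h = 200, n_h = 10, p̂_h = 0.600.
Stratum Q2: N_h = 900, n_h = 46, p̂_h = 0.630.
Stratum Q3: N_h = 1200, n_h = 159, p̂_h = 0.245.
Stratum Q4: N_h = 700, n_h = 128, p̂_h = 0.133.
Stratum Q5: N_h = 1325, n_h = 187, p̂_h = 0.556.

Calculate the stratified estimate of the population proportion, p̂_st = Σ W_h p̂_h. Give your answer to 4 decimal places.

p̂_st ≈ 0.4187

N = 4325; stratum weights W_h = N_h/N.
p̂_st = Σ W_h p̂_h = (200·0.600 + 900·0.630 + 1200·0.245 + 700·0.133 + 1325·0.556)/4325 = 0.41868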